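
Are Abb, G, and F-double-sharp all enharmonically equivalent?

Yes

Abb = pitch class 7 and G = pitch class 7 and F## = pitch class 7 — the same pitch class, so they are enharmonic equivalents.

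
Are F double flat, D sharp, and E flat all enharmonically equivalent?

Fbb is pitch class 3; D# is pitch class 3; Eb is pitch class 3.
All spellings map to pitch class 3, so they are enharmonically equivalent.

Yes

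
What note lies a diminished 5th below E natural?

A#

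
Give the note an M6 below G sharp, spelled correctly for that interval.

A sixth below G lands on the letter B.
A major sixth spans 9 semitones, so G# moves to pitch class 11. On the letter B that is B.

B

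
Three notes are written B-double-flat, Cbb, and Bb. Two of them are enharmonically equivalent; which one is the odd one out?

In 12-tone equal temperament, enharmonic equivalents share a pitch class. Bbb is pitch class 9; Cbb is pitch class 10; Bb is pitch class 10.
Cbb and Bb share pitch class 10, while Bbb is pitch class 9.

Bbb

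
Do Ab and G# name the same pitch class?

Ab = pitch class 8 and G# = pitch class 8 — the same pitch class, so they are enharmonic equivalents.

Yes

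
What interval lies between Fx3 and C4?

The letter names run F→C, a span of 4 letter steps, so the interval is some kind of fifth.
F## to C is 5 semitones. A perfect fifth is 7, so 5 makes it doubly diminished.

doubly diminished fifth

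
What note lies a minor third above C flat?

Ebb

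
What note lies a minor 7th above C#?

B

C up a major seventh is B, so the target letter is B.
From C#, a minor seventh is 10 semitones up: B.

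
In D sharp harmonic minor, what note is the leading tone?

The D# harmonic minor scale runs D# E# F# G# A# B C##.
Degree 7 is C##.

C##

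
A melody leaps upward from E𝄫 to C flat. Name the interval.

major sixth

Counting letters E–F–G–A–B–C gives a sixth.
Ebb→Cb = 9 semitones, exactly the major sixth.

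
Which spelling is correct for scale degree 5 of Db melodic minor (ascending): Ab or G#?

Each scale degree takes a distinct letter name. Degree 5 of a scale on D must use the letter A.
Ab and G# are enharmonically the same pitch, but only Ab uses the letter A, so it is the correct spelling here.

Ab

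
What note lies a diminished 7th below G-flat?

A

G down a major seventh is Ab, so the target letter is A.
From Gb, a diminished seventh is 9 semitones down: A.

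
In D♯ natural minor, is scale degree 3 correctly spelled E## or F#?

F#

Each scale degree takes a distinct letter name. Degree 3 of a scale on D must use the letter F.
F# and E## are enharmonically the same pitch, but only F# uses the letter F, so it is the correct spelling here.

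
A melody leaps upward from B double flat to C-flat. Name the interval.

major second

Counting letters B–C gives a second.
Bbb→Cb = 2 semitones, exactly the major second.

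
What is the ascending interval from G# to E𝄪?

The letter names run G→E, a span of 5 letter steps, so the interval is some kind of sixth.
G# to E## is 10 semitones. A major sixth is 9, so 10 makes it augmented.

augmented sixth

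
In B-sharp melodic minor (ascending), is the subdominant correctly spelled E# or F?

Each scale degree takes a distinct letter name. Degree 4 of a scale on B must use the letter E.
E# and F are enharmonically the same pitch, but only E# uses the letter E, so it is the correct spelling here.

E#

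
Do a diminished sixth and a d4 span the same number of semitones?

A diminished sixth spans 7 semitones; a diminished fourth spans 4.
The spans differ, so they are not enharmonic equivalents.

No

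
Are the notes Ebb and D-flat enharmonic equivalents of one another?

Two spellings are enharmonically equivalent only if they share a pitch class.
Here Ebb → 2, Db → 1; 1 ≠ 2, so they are not.

No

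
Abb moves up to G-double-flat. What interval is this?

The letter names run A→G, a span of 6 letter steps, so the interval is some kind of seventh.
Abb to Gbb is 10 semitones. A major seventh is 11, so 10 makes it minor.

minor seventh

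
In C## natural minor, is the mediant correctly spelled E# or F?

E#

Each scale degree takes a distinct letter name. Degree 3 of a scale on C must use the letter E.
E# and F are enharmonically the same pitch, but only E# uses the letter E, so it is the correct spelling here.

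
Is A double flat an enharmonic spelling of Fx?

Abb = pitch class 7 and F## = pitch class 7 — the same pitch class, so they are enharmonic equivalents.

Yes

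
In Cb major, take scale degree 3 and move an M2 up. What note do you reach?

F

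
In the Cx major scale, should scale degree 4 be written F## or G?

Each scale degree takes a distinct letter name. Degree 4 of a scale on C must use the letter F.
F## and G are enharmonically the same pitch, but only F## uses the letter F, so it is the correct spelling here.

F##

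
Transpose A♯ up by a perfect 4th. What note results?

A up a perfect fourth is D, so the target letter is D.
From A#, a perfect fourth is 5 semitones up: D#.

D#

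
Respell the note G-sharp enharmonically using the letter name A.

G# is pitch class 8. The letter A alone is pitch class 9.
To reach pitch class 8 from A requires an offset of -1 semitone, i.e. flat: Ab.

Ab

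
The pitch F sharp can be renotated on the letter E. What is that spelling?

Plain E sits 2 semitones below F#, so on the letter E the same pitch needs a double sharp: E##.

E##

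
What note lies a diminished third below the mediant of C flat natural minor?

The mediant of Cb natural minor is Ebb.
A diminished third (2 semitones) below Ebb lands on the letter C, giving C.

C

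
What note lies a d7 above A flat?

Gbb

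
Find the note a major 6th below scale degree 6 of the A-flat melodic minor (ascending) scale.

Ab

Scale degree 6 of Ab melodic minor (ascending) is F.
A major sixth (9 semitones) below F lands on the letter A, giving Ab.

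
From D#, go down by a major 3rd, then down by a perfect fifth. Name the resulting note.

A major third down from D# is B (letter B, 4 semitones down).
A perfect fifth down from B is E (letter E, 7 semitones down).

E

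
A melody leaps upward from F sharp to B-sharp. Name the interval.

augmented fourth

Counting letters F–G–A–B gives a fourth.
F#→B# = 6 semitones, 1 wider than the perfect fourth (5), so augmented.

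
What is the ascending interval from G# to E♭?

The letter names run G→E, a span of 5 letter steps, so the interval is some kind of sixth.
G# to Eb is 7 semitones. A major sixth is 9, so 7 makes it diminished.

diminished sixth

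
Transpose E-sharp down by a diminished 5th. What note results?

A##

A fifth below E lands on the letter A.
A diminished fifth spans 6 semitones, so E# moves to pitch class 11. On the letter A that is A##.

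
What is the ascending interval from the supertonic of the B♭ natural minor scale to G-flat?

diminished fifth

The supertonic of Bb natural minor is C.
C up to Gb: letters C→G make it a fifth; 6 semitones makes it diminished.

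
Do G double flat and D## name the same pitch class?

Two spellings are enharmonically equivalent only if they share a pitch class.
Here Gbb → 5, D## → 4; 4 ≠ 5, so they are not.

No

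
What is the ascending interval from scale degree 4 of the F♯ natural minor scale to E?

perfect fourth

Scale degree 4 of F# natural minor is B.
B up to E: letters B→E make it a fourth; 5 semitones makes it perfect.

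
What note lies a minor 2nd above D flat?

A second above D lands on the letter E.
A minor second spans 1 semitone, so Db moves to pitch class 2. On the letter E that is Ebb.

Ebb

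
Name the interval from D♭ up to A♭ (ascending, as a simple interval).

Counting letters D–E–F–G–A gives a fifth.
Db→Ab = 7 semitones, exactly the perfect fifth.

perfect fifth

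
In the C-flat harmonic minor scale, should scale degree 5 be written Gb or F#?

Gb

Each scale degree takes a distinct letter name. Degree 5 of a scale on C must use the letter G.
Gb and F# are enharmonically the same pitch, but only Gb uses the letter G, so it is the correct spelling here.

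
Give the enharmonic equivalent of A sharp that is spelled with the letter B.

A# is pitch class 10. The letter B alone is pitch class 11.
To reach pitch class 10 from B requires an offset of -1 semitone, i.e. flat: Bb.

Bb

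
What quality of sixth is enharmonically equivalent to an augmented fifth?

minor

An augmented fifth spans 8 semitones.
A sixth spanning 8 semitones is minor (the major sixth is 9).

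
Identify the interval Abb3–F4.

augmented sixth

The letter names run A→F, a span of 5 letter steps, so the interval is some kind of sixth.
Abb to F is 10 semitones. A major sixth is 9, so 10 makes it augmented.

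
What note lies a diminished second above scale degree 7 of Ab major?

Abb

Scale degree 7 of Ab major is G.
A diminished second (0 semitones) above G lands on the letter A, giving Abb.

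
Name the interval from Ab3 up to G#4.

Counting letters A–B–C–D–E–F–G gives a seventh.
Ab→G# = 12 semitones, 1 wider than the major seventh (11), so augmented.

augmented seventh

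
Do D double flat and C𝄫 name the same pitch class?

No

Two spellings are enharmonically equivalent only if they share a pitch class.
Here Dbb → 0, Cbb → 10; 0 ≠ 10, so they are not.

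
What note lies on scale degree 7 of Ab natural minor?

Gb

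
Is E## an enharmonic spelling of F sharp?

E## = pitch class 6 and F# = pitch class 6 — the same pitch class, so they are enharmonic equivalents.

Yes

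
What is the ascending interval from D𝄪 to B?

Counting letters D–E–F–G–A–B gives a sixth.
D##→B = 7 semitones, 2 narrower than the major sixth (9), so diminished.

diminished sixth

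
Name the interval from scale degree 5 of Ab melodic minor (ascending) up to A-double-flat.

diminished fourth

Scale degree 5 of Ab melodic minor (ascending) is Eb.
Eb up to Abb: letters E→A make it a fourth; 4 semitones makes it diminished.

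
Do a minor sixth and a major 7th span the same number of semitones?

No

A minor sixth spans 8 semitones; a major seventh spans 11.
The spans differ, so they are not enharmonic equivalents.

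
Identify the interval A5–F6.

Counting letters A–B–C–D–E–F gives a sixth.
A→F = 8 semitones, 1 narrower than the major sixth (9), so minor.

minor sixth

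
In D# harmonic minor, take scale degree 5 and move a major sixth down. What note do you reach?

C#

Scale degree 5 of D# harmonic minor is A#.
A major sixth (9 semitones) below A# lands on the letter C, giving C#.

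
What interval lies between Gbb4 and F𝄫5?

The letter names run G→F, a span of 6 letter steps, so the interval is some kind of seventh.
Gbb to Fbb is 10 semitones. A major seventh is 11, so 10 makes it minor.

minor seventh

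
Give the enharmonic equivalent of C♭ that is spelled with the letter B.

B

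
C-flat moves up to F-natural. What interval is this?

Counting letters C–D–E–F gives a fourth.
Cb→F = 6 semitones, 1 wider than the perfect fourth (5), so augmented.

augmented fourth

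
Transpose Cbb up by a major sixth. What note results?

C up a major sixth is A, so the target letter is A.
From Cbb, a major sixth is 9 semitones up: Abb.

Abb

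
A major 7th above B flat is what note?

A

B up a major seventh is A#, so the target letter is A.
From Bb, a major seventh is 11 semitones up: A.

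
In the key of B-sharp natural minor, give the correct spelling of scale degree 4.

Degree 4 takes the letter 3 steps above B, which is E.
In natural minor, degree 4 sits 5 semitones above the tonic. B# + 5 semitones is pitch class 5, spelled on E as E#.

E#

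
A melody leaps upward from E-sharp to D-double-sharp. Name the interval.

Counting letters E–F–G–A–B–C–D gives a seventh.
E#→D## = 11 semitones, exactly the major seventh.

major seventh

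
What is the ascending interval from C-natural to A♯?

augmented sixth

The letter names run C→A, a span of 5 letter steps, so the interval is some kind of sixth.
C to A# is 10 semitones. A major sixth is 9, so 10 makes it augmented.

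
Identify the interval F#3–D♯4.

The letter names run F→D, a span of 5 letter steps, so the interval is some kind of sixth.
F# to D# is 9 semitones. A major sixth is 9, so 9 makes it major.

major sixth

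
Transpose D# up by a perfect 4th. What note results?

G#

A fourth above D lands on the letter G.
A perfect fourth spans 5 semitones, so D# moves to pitch class 8. On the letter G that is G#.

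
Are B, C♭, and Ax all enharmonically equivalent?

Yes

B is pitch class 11; Cb is pitch class 11; A## is pitch class 11.
All spellings map to pitch class 11, so they are enharmonically equivalent.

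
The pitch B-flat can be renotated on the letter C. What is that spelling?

Bb is pitch class 10. The letter C alone is pitch class 0.
To reach pitch class 10 from C requires an offset of -2 semitones, i.e. double flat: Cbb.

Cbb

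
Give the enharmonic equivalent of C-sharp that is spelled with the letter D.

Plain D sits 1 semitone above C#, so on the letter D the same pitch needs a flat: Db.

Db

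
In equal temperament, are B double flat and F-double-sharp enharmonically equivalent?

No

Two spellings are enharmonically equivalent only if they share a pitch class.
Here Bbb → 9, F## → 7; 7 ≠ 9, so they are not.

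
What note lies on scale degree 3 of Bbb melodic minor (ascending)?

Dbb

Degree 3 takes the letter 2 steps above B, which is D.
In melodic minor (ascending), degree 3 sits 3 semitones above the tonic. Bbb + 3 semitones is pitch class 0, spelled on D as Dbb.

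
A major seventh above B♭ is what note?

A

B up a major seventh is A#, so the target letter is A.
From Bb, a major seventh is 11 semitones up: A.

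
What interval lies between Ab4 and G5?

major seventh

Counting letters A–B–C–D–E–F–G gives a seventh.
Ab→G = 11 semitones, exactly the major seventh.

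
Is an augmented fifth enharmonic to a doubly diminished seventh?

An augmented fifth spans 8 semitones; a doubly diminished seventh spans 8.
They are enharmonically equivalent.

Yes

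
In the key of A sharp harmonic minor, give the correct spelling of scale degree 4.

D#

The A# harmonic minor scale runs A# B# C# D# E# F# G##.
Degree 4 is D#.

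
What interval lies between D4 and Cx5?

Counting letters D–E–F–G–A–B–C gives a seventh.
D→C## = 12 semitones, 1 wider than the major seventh (11), so augmented.

augmented seventh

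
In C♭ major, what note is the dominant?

Gb

Degree 5 takes the letter 4 steps above C, which is G.
In major, degree 5 sits 7 semitones above the tonic. Cb + 7 semitones is pitch class 6, spelled on G as Gb.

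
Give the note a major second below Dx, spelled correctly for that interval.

A second below D lands on the letter C.
A major second spans 2 semitones, so D## moves to pitch class 2. On the letter C that is C##.

C##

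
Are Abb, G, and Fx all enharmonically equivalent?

Yes

Abb is pitch class 7; G is pitch class 7; F## is pitch class 7.
All spellings map to pitch class 7, so they are enharmonically equivalent.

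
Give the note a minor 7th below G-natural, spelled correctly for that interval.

A seventh below G lands on the letter A.
A minor seventh spans 10 semitones, so G moves to pitch class 9. On the letter A that is A.

A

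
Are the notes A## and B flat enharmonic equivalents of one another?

Two spellings are enharmonically equivalent only if they share a pitch class.
Here A## → 11, Bb → 10; 10 ≠ 11, so they are not.

No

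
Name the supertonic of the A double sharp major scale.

Degree 2 takes the letter 1 step above A, which is B.
In major, degree 2 sits 2 semitones above the tonic. A## + 2 semitones is pitch class 1, spelled on B as B##.

B##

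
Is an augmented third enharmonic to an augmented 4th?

An augmented third spans 5 semitones; an augmented fourth spans 6.
The spans differ, so they are not enharmonic equivalents.

No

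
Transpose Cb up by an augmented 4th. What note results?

A fourth above C lands on the letter F.
An augmented fourth spans 6 semitones, so Cb moves to pitch class 5. On the letter F that is F.

F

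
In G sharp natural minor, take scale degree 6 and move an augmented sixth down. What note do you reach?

Gb

Scale degree 6 of G# natural minor is E.
An augmented sixth (10 semitones) below E lands on the letter G, giving Gb.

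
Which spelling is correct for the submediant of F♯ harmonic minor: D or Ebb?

D

Each scale degree takes a distinct letter name. Degree 6 of a scale on F must use the letter D.
D and Ebb are enharmonically the same pitch, but only D uses the letter D, so it is the correct spelling here.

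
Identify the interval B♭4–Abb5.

Counting letters B–C–D–E–F–G–A gives a seventh.
Bb→Abb = 9 semitones, 2 narrower than the major seventh (11), so diminished.

diminished seventh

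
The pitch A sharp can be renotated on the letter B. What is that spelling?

A# is pitch class 10. The letter B alone is pitch class 11.
To reach pitch class 10 from B requires an offset of -1 semitone, i.e. flat: Bb.

Bb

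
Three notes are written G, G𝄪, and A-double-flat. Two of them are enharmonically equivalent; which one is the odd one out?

G##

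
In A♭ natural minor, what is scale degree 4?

The Ab natural minor scale runs Ab Bb Cb Db Eb Fb Gb.
Degree 4 is Db.

Db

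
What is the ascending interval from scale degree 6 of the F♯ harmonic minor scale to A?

perfect fifth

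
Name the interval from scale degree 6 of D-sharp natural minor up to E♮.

Scale degree 6 of D# natural minor is B.
B up to E: letters B→E make it a fourth; 5 semitones makes it perfect.

perfect fourth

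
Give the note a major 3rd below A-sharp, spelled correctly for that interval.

F#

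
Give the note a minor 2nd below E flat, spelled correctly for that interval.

D

A second below E lands on the letter D.
A minor second spans 1 semitone, so Eb moves to pitch class 2. On the letter D that is D.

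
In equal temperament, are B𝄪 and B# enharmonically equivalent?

No

Two spellings are enharmonically equivalent only if they share a pitch class.
Here B## → 1, B# → 0; 0 ≠ 1, so they are not.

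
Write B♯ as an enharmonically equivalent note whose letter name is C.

B# is pitch class 0. The letter C alone is pitch class 0.
Pitch class 0 on C needs no accidental: C.

C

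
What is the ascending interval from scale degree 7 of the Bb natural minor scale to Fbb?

diminished sixth

Scale degree 7 of Bb natural minor is Ab.
Ab up to Fbb: letters A→F make it a sixth; 7 semitones makes it diminished.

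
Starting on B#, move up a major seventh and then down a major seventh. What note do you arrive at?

B#

A major seventh up from B# is A## (letter A, 11 semitones up).
A major seventh down from A## is B# (letter B, 11 semitones down).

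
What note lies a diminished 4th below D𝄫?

A fourth below D lands on the letter A.
A diminished fourth spans 4 semitones, so Dbb moves to pitch class 8. On the letter A that is Ab.

Ab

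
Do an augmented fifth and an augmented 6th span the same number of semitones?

An augmented fifth spans 8 semitones; an augmented sixth spans 10.
The spans differ, so they are not enharmonic equivalents.

No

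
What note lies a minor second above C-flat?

C up a major second is D, so the target letter is D.
From Cb, a minor second is 1 semitone up: Dbb.

Dbb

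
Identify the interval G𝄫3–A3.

doubly augmented second

The letter names run G→A, a span of 1 letter step, so the interval is some kind of second.
Gbb to A is 4 semitones. A major second is 2, so 4 makes it doubly augmented.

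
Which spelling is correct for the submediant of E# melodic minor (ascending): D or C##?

Each scale degree takes a distinct letter name. Degree 6 of a scale on E must use the letter C.
C## and D are enharmonically the same pitch, but only C## uses the letter C, so it is the correct spelling here.

C##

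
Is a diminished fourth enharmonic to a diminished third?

A diminished fourth spans 4 semitones; a diminished third spans 2.
The spans differ, so they are not enharmonic equivalents.

No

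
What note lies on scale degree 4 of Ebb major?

Abb

Degree 4 takes the letter 3 steps above E, which is A.
In major, degree 4 sits 5 semitones above the tonic. Ebb + 5 semitones is pitch class 7, spelled on A as Abb.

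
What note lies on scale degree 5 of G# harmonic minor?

Degree 5 takes the letter 4 steps above G, which is D.
In harmonic minor, degree 5 sits 7 semitones above the tonic. G# + 7 semitones is pitch class 3, spelled on D as D#.

D#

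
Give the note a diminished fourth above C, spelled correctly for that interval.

Fb

C up a perfect fourth is F, so the target letter is F.
From C, a diminished fourth is 4 semitones up: Fb.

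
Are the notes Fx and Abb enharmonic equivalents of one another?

Yes

F## is pitch class 7; Abb is pitch class 7.
All spellings map to pitch class 7, so they are enharmonically equivalent.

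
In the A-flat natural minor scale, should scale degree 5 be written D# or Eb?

Each scale degree takes a distinct letter name. Degree 5 of a scale on A must use the letter E.
Eb and D# are enharmonically the same pitch, but only Eb uses the letter E, so it is the correct spelling here.

Eb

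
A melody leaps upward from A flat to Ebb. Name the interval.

The letter names run A→E, a span of 4 letter steps, so the interval is some kind of fifth.
Ab to Ebb is 6 semitones. A perfect fifth is 7, so 6 makes it diminished.

diminished fifth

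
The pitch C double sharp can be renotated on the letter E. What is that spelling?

C## is pitch class 2. The letter E alone is pitch class 4.
To reach pitch class 2 from E requires an offset of -2 semitones, i.e. double flat: Ebb.

Ebb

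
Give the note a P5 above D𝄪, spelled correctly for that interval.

A##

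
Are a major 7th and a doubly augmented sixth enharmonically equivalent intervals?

A major seventh spans 11 semitones; a doubly augmented sixth spans 11.
They are enharmonically equivalent.

Yes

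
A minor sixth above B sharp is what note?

G#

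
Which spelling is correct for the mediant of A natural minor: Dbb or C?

Each scale degree takes a distinct letter name. Degree 3 of a scale on A must use the letter C.
C and Dbb are enharmonically the same pitch, but only C uses the letter C, so it is the correct spelling here.

C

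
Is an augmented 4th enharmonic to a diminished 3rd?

No

An augmented fourth spans 6 semitones; a diminished third spans 2.
The spans differ, so they are not enharmonic equivalents.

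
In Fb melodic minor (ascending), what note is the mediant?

Abb

The Fb melodic minor (ascending) scale runs Fb Gb Abb Bbb Cb Db Eb.
Degree 3 is Abb.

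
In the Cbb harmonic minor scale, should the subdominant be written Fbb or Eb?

Each scale degree takes a distinct letter name. Degree 4 of a scale on C must use the letter F.
Fbb and Eb are enharmonically the same pitch, but only Fbb uses the letter F, so it is the correct spelling here.

Fbb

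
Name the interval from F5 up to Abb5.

diminished third

Counting letters F–G–A gives a third.
F→Abb = 2 semitones, 2 narrower than the major third (4), so diminished.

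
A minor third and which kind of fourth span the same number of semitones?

doubly diminished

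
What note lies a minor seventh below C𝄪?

D##

A seventh below C lands on the letter D.
A minor seventh spans 10 semitones, so C## moves to pitch class 4. On the letter D that is D##.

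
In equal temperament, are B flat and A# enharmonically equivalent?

Yes

Bb = pitch class 10 and A# = pitch class 10 — the same pitch class, so they are enharmonic equivalents.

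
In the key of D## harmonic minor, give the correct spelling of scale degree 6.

B#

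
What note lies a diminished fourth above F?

Bbb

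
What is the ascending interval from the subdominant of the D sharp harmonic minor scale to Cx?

The subdominant of D# harmonic minor is G#.
G# up to C##: letters G→C make it a fourth; 6 semitones makes it augmented.

augmented fourth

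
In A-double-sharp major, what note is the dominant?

Degree 5 takes the letter 4 steps above A, which is E.
In major, degree 5 sits 7 semitones above the tonic. A## + 7 semitones is pitch class 6, spelled on E as E##.

E##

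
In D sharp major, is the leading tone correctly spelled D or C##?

C##

Each scale degree takes a distinct letter name. Degree 7 of a scale on D must use the letter C.
C## and D are enharmonically the same pitch, but only C## uses the letter C, so it is the correct spelling here.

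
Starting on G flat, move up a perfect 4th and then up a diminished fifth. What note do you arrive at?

Gbb

A perfect fourth up from Gb is Cb (letter C, 5 semitones up).
A diminished fifth up from Cb is Gbb (letter G, 6 semitones up).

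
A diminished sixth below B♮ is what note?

D##

A sixth below B lands on the letter D.
A diminished sixth spans 7 semitones, so B moves to pitch class 4. On the letter D that is D##.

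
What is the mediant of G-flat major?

Bb

The Gb major scale runs Gb Ab Bb Cb Db Eb F.
Degree 3 is Bb.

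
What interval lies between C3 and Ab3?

minor sixth

The letter names run C→A, a span of 5 letter steps, so the interval is some kind of sixth.
C to Ab is 8 semitones. A major sixth is 9, so 8 makes it minor.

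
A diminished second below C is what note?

B#

C down a major second is Bb, so the target letter is B.
From C, a diminished second is 0 semitones down: B#.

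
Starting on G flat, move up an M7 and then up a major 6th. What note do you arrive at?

D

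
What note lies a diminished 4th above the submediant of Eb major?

The submediant of Eb major is C.
A diminished fourth (4 semitones) above C lands on the letter F, giving Fb.

Fb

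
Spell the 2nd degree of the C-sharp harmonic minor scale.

D#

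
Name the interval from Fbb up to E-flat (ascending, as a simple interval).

augmented seventh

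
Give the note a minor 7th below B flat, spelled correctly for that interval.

A seventh below B lands on the letter C.
A minor seventh spans 10 semitones, so Bb moves to pitch class 0. On the letter C that is C.

C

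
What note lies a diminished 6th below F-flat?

A

F down a major sixth is Ab, so the target letter is A.
From Fb, a diminished sixth is 7 semitones down: A.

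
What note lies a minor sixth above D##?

A sixth above D lands on the letter B.
A minor sixth spans 8 semitones, so D## moves to pitch class 0. On the letter B that is B#.

B#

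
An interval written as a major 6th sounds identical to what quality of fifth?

doubly augmented

A major sixth spans 9 semitones.
A fifth spanning 9 semitones is doubly augmented (the perfect fifth is 7).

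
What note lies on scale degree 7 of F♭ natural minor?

Ebb

Degree 7 takes the letter 6 steps above F, which is E.
In natural minor, degree 7 sits 10 semitones above the tonic. Fb + 10 semitones is pitch class 2, spelled on E as Ebb.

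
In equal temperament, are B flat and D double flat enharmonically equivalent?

Bb is pitch class 10; Dbb is pitch class 0.
The pitch classes differ (10 vs. 0), so they are not enharmonic equivalents.

No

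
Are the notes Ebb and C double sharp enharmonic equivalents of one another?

Yes

Ebb = pitch class 2 and C## = pitch class 2 — the same pitch class, so they are enharmonic equivalents.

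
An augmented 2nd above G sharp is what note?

A##

A second above G lands on the letter A.
An augmented second spans 3 semitones, so G# moves to pitch class 11. On the letter A that is A##.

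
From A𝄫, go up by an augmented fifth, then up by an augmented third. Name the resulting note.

G#

An augmented fifth up from Abb is Eb (letter E, 8 semitones up).
An augmented third up from Eb is G# (letter G, 5 semitones up).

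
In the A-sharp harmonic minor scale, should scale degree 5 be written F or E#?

E#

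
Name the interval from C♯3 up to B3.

Counting letters C–D–E–F–G–A–B gives a seventh.
C#→B = 10 semitones, 1 narrower than the major seventh (11), so minor.

minor seventh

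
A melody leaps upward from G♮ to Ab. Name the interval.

minor second

Counting letters G–A gives a second.
G→Ab = 1 semitone, 1 narrower than the major second (2), so minor.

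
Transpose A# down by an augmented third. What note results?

A down a major third is F, so the target letter is F.
From A#, an augmented third is 5 semitones down: F.

F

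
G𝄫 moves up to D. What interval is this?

The letter names run G→D, a span of 4 letter steps, so the interval is some kind of fifth.
Gbb to D is 9 semitones. A perfect fifth is 7, so 9 makes it doubly augmented.

doubly augmented fifth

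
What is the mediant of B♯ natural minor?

D#

The B# natural minor scale runs B# C## D# E# F## G# A#.
Degree 3 is D#.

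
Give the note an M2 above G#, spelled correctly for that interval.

G up a major second is A, so the target letter is A.
From G#, a major second is 2 semitones up: A#.

A#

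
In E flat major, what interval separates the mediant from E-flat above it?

minor sixth

The mediant of Eb major is G.
G up to Eb: letters G→E make it a sixth; 8 semitones makes it minor.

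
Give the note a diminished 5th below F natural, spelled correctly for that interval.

B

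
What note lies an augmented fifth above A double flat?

Eb

A fifth above A lands on the letter E.
An augmented fifth spans 8 semitones, so Abb moves to pitch class 3. On the letter E that is Eb.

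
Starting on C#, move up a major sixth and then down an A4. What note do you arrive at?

E

A major sixth up from C# is A# (letter A, 9 semitones up).
An augmented fourth down from A# is E (letter E, 6 semitones down).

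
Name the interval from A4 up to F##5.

augmented sixth

The letter names run A→F, a span of 5 letter steps, so the interval is some kind of sixth.
A to F## is 10 semitones. A major sixth is 9, so 10 makes it augmented.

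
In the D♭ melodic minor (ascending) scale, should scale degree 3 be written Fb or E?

Fb

Each scale degree takes a distinct letter name. Degree 3 of a scale on D must use the letter F.
Fb and E are enharmonically the same pitch, but only Fb uses the letter F, so it is the correct spelling here.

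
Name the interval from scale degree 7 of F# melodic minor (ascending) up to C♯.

minor sixth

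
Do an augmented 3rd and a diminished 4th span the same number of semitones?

An augmented third spans 5 semitones; a diminished fourth spans 4.
The spans differ, so they are not enharmonic equivalents.

No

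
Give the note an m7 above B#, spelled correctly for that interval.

A#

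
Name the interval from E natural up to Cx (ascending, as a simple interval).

augmented sixth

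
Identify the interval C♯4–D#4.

major second

The letter names run C→D, a span of 1 letter step, so the interval is some kind of second.
C# to D# is 2 semitones. A major second is 2, so 2 makes it major.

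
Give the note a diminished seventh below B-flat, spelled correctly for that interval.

B down a major seventh is C, so the target letter is C.
From Bb, a diminished seventh is 9 semitones down: C#.

C#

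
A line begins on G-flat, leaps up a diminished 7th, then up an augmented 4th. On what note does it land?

A diminished seventh up from Gb is Fbb (letter F, 9 semitones up).
An augmented fourth up from Fbb is Bbb (letter B, 6 semitones up).

Bbb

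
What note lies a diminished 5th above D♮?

Ab

D up a perfect fifth is A, so the target letter is A.
From D, a diminished fifth is 6 semitones up: Ab.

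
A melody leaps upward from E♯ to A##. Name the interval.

augmented fourth

The letter names run E→A, a span of 3 letter steps, so the interval is some kind of fourth.
E# to A## is 6 semitones. A perfect fourth is 5, so 6 makes it augmented.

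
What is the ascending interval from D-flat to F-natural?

major third

Counting letters D–E–F gives a third.
Db→F = 4 semitones, exactly the major third.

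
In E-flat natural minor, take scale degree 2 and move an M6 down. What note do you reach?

Ab

Scale degree 2 of Eb natural minor is F.
A major sixth (9 semitones) below F lands on the letter A, giving Ab.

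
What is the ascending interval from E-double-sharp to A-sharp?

diminished fourth

Counting letters E–F–G–A gives a fourth.
E##→A# = 4 semitones, 1 narrower than the perfect fourth (5), so diminished.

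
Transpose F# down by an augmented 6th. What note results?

F down a major sixth is Ab, so the target letter is A.
From F#, an augmented sixth is 10 semitones down: Ab.

Ab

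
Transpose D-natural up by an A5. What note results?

A#

D up a perfect fifth is A, so the target letter is A.
From D, an augmented fifth is 8 semitones up: A#.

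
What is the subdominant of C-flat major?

The Cb major scale runs Cb Db Eb Fb Gb Ab Bb.
Degree 4 is Fb.

Fb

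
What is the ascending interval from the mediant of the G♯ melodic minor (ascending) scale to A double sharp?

augmented seventh

The mediant of G# melodic minor (ascending) is B.
B up to A##: letters B→A make it a seventh; 12 semitones makes it augmented.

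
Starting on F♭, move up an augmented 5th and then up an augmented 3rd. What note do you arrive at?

An augmented fifth up from Fb is C (letter C, 8 semitones up).
An augmented third up from C is E# (letter E, 5 semitones up).

E#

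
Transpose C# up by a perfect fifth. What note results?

C up a perfect fifth is G, so the target letter is G.
From C#, a perfect fifth is 7 semitones up: G#.

G#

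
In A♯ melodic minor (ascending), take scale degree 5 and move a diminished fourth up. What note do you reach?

Scale degree 5 of A# melodic minor (ascending) is E#.
A diminished fourth (4 semitones) above E# lands on the letter A, giving A.

A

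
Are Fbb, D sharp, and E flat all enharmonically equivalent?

Fbb = pitch class 3 and D# = pitch class 3 and Eb = pitch class 3 — the same pitch class, so they are enharmonic equivalents.

Yes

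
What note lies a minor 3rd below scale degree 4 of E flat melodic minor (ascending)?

Scale degree 4 of Eb melodic minor (ascending) is Ab.
A minor third (3 semitones) below Ab lands on the letter F, giving F.

F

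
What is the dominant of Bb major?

F

The Bb major scale runs Bb C D Eb F G A.
Degree 5 is F.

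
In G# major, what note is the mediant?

The G# major scale runs G# A# B# C# D# E# F##.
Degree 3 is B#.

B#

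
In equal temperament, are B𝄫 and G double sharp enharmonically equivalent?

Bbb is pitch class 9; G## is pitch class 9.
All spellings map to pitch class 9, so they are enharmonically equivalent.

Yes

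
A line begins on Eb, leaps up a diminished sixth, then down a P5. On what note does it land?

A diminished sixth up from Eb is Cbb (letter C, 7 semitones up).
A perfect fifth down from Cbb is Fbb (letter F, 7 semitones down).

Fbb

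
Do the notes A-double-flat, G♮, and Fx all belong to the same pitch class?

Yes

Abb is pitch class 7; G is pitch class 7; F## is pitch class 7.
All spellings map to pitch class 7, so they are enharmonically equivalent.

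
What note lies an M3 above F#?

F up a major third is A, so the target letter is A.
From F#, a major third is 4 semitones up: A#.

A#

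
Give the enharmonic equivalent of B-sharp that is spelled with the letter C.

B# is pitch class 0. The letter C alone is pitch class 0.
Pitch class 0 on C needs no accidental: C.

C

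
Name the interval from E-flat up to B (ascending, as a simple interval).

augmented fifth

Counting letters E–F–G–A–B gives a fifth.
Eb→B = 8 semitones, 1 wider than the perfect fifth (7), so augmented.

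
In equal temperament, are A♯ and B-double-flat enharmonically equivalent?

No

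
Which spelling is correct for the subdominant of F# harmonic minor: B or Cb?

B

Each scale degree takes a distinct letter name. Degree 4 of a scale on F must use the letter B.
B and Cb are enharmonically the same pitch, but only B uses the letter B, so it is the correct spelling here.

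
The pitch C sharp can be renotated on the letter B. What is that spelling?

C# is pitch class 1. The letter B alone is pitch class 11.
To reach pitch class 1 from B requires an offset of +2 semitones, i.e. double sharp: B##.

B##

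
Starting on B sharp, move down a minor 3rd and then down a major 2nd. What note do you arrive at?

A minor third down from B# is G## (letter G, 3 semitones down).
A major second down from G## is F## (letter F, 2 semitones down).

F##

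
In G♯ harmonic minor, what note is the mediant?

Degree 3 takes the letter 2 steps above G, which is B.
In harmonic minor, degree 3 sits 3 semitones above the tonic. G# + 3 semitones is pitch class 11, spelled on B as B.

B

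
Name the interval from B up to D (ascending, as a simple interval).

The letter names run B→D, a span of 2 letter steps, so the interval is some kind of third.
B to D is 3 semitones. A major third is 4, so 3 makes it minor.

minor third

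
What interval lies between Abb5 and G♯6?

doubly augmented seventh

The letter names run A→G, a span of 6 letter steps, so the interval is some kind of seventh.
Abb to G# is 13 semitones. A major seventh is 11, so 13 makes it doubly augmented.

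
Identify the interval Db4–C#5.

augmented seventh

The letter names run D→C, a span of 6 letter steps, so the interval is some kind of seventh.
Db to C# is 12 semitones. A major seventh is 11, so 12 makes it augmented.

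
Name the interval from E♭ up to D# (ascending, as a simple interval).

augmented seventh

The letter names run E→D, a span of 6 letter steps, so the interval is some kind of seventh.
Eb to D# is 12 semitones. A major seventh is 11, so 12 makes it augmented.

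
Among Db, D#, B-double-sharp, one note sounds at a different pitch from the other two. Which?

D#

In 12-tone equal temperament, enharmonic equivalents share a pitch class. Db is pitch class 1; D# is pitch class 3; B## is pitch class 1.
Db and B## share pitch class 1, while D# is pitch class 3.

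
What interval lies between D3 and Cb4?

The letter names run D→C, a span of 6 letter steps, so the interval is some kind of seventh.
D to Cb is 9 semitones. A major seventh is 11, so 9 makes it diminished.

diminished seventh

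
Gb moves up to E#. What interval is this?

Counting letters G–A–B–C–D–E gives a sixth.
Gb→E# = 11 semitones, 2 wider than the major sixth (9), so doubly augmented.

doubly augmented sixth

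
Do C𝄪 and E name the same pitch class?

No

C## is pitch class 2; E is pitch class 4.
The pitch classes differ (2 vs. 4), so they are not enharmonic equivalents.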